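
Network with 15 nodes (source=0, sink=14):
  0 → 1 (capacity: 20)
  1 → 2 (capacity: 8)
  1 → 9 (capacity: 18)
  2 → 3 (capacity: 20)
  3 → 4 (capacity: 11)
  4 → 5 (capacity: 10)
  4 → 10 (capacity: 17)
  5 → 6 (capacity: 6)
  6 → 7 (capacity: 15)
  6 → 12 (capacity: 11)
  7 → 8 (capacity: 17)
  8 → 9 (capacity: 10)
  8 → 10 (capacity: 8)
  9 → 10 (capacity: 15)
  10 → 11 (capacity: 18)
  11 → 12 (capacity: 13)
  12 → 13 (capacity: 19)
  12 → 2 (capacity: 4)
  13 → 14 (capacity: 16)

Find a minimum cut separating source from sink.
Min cut value = 16, edges: (13,14)

Min cut value: 16
Partition: S = [0, 1, 2, 3, 4, 5, 6, 7, 8, 9, 10, 11, 12, 13], T = [14]
Cut edges: (13,14)

By max-flow min-cut theorem, max flow = min cut = 16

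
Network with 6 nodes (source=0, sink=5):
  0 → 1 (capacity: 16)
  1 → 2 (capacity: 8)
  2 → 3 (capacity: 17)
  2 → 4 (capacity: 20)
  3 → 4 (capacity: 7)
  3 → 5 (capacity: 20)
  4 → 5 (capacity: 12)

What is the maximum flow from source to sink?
Maximum flow = 8

Max flow: 8

Flow assignment:
  0 → 1: 8/16
  1 → 2: 8/8
  2 → 3: 8/17
  3 → 5: 8/20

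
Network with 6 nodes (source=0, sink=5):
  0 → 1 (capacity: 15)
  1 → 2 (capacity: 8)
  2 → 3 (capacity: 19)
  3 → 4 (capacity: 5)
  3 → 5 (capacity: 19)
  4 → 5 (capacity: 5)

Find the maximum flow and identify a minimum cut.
Max flow = 8, Min cut edges: (1,2)

Maximum flow: 8
Minimum cut: (1,2)
Partition: S = [0, 1], T = [2, 3, 4, 5]

Max-flow min-cut theorem verified: both equal 8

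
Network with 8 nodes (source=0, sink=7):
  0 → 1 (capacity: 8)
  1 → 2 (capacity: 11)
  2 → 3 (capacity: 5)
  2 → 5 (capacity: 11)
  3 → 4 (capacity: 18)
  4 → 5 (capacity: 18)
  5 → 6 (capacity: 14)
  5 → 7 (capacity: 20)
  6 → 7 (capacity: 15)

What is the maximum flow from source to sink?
Maximum flow = 8

Max flow: 8

Flow assignment:
  0 → 1: 8/8
  1 → 2: 8/11
  2 → 5: 8/11
  5 → 7: 8/20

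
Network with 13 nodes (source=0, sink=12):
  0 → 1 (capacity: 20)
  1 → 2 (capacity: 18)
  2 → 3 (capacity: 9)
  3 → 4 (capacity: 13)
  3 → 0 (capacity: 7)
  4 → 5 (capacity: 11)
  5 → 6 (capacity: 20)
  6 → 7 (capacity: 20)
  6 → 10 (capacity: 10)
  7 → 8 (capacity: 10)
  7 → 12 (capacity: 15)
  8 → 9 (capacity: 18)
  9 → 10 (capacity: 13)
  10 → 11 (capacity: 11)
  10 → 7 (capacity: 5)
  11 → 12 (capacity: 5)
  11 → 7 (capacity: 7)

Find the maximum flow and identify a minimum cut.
Max flow = 9, Min cut edges: (2,3)

Maximum flow: 9
Minimum cut: (2,3)
Partition: S = [0, 1, 2], T = [3, 4, 5, 6, 7, 8, 9, 10, 11, 12]

Max-flow min-cut theorem verified: both equal 9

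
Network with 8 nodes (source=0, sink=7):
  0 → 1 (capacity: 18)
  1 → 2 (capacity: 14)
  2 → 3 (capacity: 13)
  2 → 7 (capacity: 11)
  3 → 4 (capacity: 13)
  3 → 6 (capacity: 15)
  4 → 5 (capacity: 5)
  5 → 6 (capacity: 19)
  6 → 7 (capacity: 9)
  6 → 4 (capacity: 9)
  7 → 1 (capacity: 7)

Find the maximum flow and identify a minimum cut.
Max flow = 14, Min cut edges: (1,2)

Maximum flow: 14
Minimum cut: (1,2)
Partition: S = [0, 1], T = [2, 3, 4, 5, 6, 7]

Max-flow min-cut theorem verified: both equal 14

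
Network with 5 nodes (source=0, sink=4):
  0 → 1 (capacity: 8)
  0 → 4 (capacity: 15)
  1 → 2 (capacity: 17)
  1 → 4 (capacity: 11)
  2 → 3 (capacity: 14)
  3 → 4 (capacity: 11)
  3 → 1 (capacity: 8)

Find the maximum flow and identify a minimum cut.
Max flow = 23, Min cut edges: (0,1), (0,4)

Maximum flow: 23
Minimum cut: (0,1), (0,4)
Partition: S = [0], T = [1, 2, 3, 4]

Max-flow min-cut theorem verified: both equal 23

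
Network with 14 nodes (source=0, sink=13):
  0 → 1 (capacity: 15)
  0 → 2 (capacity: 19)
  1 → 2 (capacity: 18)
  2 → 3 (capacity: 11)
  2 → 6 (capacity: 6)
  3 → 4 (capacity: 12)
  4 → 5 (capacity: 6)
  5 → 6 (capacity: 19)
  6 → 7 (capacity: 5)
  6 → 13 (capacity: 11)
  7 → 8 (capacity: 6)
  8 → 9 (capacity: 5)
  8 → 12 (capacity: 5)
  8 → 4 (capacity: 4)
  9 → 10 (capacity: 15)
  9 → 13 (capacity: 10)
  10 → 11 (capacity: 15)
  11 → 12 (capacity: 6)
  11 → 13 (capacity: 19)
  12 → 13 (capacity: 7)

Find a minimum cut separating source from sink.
Min cut value = 12, edges: (2,6), (4,5)

Min cut value: 12
Partition: S = [0, 1, 2, 3, 4], T = [5, 6, 7, 8, 9, 10, 11, 12, 13]
Cut edges: (2,6), (4,5)

By max-flow min-cut theorem, max flow = min cut = 12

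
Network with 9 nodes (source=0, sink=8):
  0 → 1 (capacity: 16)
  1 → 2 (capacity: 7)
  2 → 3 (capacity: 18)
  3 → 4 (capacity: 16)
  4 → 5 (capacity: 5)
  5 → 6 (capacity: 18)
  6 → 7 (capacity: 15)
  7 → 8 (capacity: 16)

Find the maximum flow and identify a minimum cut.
Max flow = 5, Min cut edges: (4,5)

Maximum flow: 5
Minimum cut: (4,5)
Partition: S = [0, 1, 2, 3, 4], T = [5, 6, 7, 8]

Max-flow min-cut theorem verified: both equal 5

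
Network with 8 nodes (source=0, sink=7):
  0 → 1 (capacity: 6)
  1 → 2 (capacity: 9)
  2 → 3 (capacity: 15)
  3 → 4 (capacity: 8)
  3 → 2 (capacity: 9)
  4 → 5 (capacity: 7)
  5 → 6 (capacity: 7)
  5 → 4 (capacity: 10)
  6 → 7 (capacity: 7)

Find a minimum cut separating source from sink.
Min cut value = 6, edges: (0,1)

Min cut value: 6
Partition: S = [0], T = [1, 2, 3, 4, 5, 6, 7]
Cut edges: (0,1)

By max-flow min-cut theorem, max flow = min cut = 6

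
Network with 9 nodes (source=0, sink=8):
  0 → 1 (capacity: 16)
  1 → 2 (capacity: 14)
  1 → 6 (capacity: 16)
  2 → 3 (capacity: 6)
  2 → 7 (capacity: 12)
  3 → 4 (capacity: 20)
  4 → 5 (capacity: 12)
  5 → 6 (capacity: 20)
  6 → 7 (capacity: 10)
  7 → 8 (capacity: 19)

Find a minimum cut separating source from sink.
Min cut value = 16, edges: (0,1)

Min cut value: 16
Partition: S = [0], T = [1, 2, 3, 4, 5, 6, 7, 8]
Cut edges: (0,1)

By max-flow min-cut theorem, max flow = min cut = 16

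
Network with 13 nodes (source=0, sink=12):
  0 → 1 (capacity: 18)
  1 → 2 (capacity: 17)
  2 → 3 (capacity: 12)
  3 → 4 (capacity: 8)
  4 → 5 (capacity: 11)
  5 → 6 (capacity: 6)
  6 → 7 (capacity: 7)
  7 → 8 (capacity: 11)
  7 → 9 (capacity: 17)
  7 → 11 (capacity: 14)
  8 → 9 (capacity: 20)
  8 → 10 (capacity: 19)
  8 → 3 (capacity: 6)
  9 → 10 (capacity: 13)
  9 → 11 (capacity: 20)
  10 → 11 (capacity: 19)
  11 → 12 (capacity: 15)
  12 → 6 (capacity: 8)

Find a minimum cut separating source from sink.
Min cut value = 6, edges: (5,6)

Min cut value: 6
Partition: S = [0, 1, 2, 3, 4, 5], T = [6, 7, 8, 9, 10, 11, 12]
Cut edges: (5,6)

By max-flow min-cut theorem, max flow = min cut = 6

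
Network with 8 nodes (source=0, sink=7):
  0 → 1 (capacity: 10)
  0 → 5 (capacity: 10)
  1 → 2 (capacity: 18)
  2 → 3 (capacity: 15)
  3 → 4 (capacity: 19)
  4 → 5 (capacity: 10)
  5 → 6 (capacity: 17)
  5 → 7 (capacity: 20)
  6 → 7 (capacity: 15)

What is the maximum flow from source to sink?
Maximum flow = 20

Max flow: 20

Flow assignment:
  0 → 1: 10/10
  0 → 5: 10/10
  1 → 2: 10/18
  2 → 3: 10/15
  3 → 4: 10/19
  4 → 5: 10/10
  5 → 7: 20/20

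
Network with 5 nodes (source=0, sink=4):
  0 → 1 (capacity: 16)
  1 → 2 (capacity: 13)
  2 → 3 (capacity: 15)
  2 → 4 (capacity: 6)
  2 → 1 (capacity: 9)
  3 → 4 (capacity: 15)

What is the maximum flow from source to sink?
Maximum flow = 13

Max flow: 13

Flow assignment:
  0 → 1: 13/16
  1 → 2: 13/13
  2 → 3: 7/15
  2 → 4: 6/6
  3 → 4: 7/15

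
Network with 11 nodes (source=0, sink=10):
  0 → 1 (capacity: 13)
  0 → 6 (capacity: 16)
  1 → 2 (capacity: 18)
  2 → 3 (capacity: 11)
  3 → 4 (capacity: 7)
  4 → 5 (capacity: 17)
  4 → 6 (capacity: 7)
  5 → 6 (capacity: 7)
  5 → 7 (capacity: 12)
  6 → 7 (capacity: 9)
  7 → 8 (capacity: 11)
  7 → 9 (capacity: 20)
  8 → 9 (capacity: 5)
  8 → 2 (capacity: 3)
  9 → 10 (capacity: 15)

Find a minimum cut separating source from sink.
Min cut value = 15, edges: (9,10)

Min cut value: 15
Partition: S = [0, 1, 2, 3, 4, 5, 6, 7, 8, 9], T = [10]
Cut edges: (9,10)

By max-flow min-cut theorem, max flow = min cut = 15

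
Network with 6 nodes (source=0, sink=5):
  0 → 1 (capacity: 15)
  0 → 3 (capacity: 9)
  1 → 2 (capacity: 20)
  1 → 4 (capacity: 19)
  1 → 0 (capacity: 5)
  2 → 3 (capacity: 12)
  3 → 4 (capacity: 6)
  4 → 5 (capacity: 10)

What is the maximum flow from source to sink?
Maximum flow = 10

Max flow: 10

Flow assignment:
  0 → 1: 4/15
  0 → 3: 6/9
  1 → 4: 4/19
  3 → 4: 6/6
  4 → 5: 10/10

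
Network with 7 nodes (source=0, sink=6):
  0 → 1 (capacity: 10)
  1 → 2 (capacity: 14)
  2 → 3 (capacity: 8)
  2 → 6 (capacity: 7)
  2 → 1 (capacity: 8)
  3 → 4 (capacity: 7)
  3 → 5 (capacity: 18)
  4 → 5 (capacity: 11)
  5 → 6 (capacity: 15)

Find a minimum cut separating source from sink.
Min cut value = 10, edges: (0,1)

Min cut value: 10
Partition: S = [0], T = [1, 2, 3, 4, 5, 6]
Cut edges: (0,1)

By max-flow min-cut theorem, max flow = min cut = 10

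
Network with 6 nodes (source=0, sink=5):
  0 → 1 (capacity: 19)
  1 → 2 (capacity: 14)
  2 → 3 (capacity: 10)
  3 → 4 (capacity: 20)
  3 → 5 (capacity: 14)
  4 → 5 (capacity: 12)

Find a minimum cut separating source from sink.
Min cut value = 10, edges: (2,3)

Min cut value: 10
Partition: S = [0, 1, 2], T = [3, 4, 5]
Cut edges: (2,3)

By max-flow min-cut theorem, max flow = min cut = 10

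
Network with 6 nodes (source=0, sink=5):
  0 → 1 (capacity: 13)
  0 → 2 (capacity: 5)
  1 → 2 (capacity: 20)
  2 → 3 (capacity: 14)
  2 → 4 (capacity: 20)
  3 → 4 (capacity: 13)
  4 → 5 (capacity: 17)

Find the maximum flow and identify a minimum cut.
Max flow = 17, Min cut edges: (4,5)

Maximum flow: 17
Minimum cut: (4,5)
Partition: S = [0, 1, 2, 3, 4], T = [5]

Max-flow min-cut theorem verified: both equal 17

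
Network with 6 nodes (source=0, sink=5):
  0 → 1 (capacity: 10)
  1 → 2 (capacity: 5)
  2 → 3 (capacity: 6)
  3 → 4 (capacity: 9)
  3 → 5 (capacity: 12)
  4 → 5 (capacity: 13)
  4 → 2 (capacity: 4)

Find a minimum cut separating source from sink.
Min cut value = 5, edges: (1,2)

Min cut value: 5
Partition: S = [0, 1], T = [2, 3, 4, 5]
Cut edges: (1,2)

By max-flow min-cut theorem, max flow = min cut = 5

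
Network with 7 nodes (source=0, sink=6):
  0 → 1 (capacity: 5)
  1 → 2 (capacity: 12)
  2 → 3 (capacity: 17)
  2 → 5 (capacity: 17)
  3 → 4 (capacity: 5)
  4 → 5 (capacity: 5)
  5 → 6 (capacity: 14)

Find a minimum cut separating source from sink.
Min cut value = 5, edges: (0,1)

Min cut value: 5
Partition: S = [0], T = [1, 2, 3, 4, 5, 6]
Cut edges: (0,1)

By max-flow min-cut theorem, max flow = min cut = 5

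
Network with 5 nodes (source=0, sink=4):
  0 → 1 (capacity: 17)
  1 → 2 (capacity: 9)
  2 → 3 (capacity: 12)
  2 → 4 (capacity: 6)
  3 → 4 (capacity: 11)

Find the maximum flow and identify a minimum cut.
Max flow = 9, Min cut edges: (1,2)

Maximum flow: 9
Minimum cut: (1,2)
Partition: S = [0, 1], T = [2, 3, 4]

Max-flow min-cut theorem verified: both equal 9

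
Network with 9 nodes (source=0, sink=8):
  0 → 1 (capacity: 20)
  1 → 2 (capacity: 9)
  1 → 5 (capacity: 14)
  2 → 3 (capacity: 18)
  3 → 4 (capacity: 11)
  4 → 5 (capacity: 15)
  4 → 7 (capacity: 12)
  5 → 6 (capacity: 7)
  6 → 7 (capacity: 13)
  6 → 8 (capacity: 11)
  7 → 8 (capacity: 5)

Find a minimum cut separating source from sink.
Min cut value = 12, edges: (5,6), (7,8)

Min cut value: 12
Partition: S = [0, 1, 2, 3, 4, 5, 7], T = [6, 8]
Cut edges: (5,6), (7,8)

By max-flow min-cut theorem, max flow = min cut = 12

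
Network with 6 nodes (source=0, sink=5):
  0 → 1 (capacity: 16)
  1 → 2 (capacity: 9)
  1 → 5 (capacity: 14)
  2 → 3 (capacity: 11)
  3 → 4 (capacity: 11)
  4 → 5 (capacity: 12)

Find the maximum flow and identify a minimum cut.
Max flow = 16, Min cut edges: (0,1)

Maximum flow: 16
Minimum cut: (0,1)
Partition: S = [0], T = [1, 2, 3, 4, 5]

Max-flow min-cut theorem verified: both equal 16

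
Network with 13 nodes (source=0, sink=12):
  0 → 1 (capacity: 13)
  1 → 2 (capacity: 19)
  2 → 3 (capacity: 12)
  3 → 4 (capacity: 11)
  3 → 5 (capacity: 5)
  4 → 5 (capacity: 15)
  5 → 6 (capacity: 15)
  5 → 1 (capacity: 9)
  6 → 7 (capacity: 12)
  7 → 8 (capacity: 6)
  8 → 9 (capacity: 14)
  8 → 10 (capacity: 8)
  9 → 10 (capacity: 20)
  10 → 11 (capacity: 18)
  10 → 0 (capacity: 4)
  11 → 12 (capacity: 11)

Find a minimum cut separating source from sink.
Min cut value = 6, edges: (7,8)

Min cut value: 6
Partition: S = [0, 1, 2, 3, 4, 5, 6, 7], T = [8, 9, 10, 11, 12]
Cut edges: (7,8)

By max-flow min-cut theorem, max flow = min cut = 6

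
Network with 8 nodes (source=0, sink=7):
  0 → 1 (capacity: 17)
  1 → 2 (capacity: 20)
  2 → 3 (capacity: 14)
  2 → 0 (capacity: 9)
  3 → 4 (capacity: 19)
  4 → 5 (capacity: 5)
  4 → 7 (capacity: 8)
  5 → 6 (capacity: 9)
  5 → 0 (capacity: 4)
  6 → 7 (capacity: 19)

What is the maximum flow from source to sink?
Maximum flow = 13

Max flow: 13

Flow assignment:
  0 → 1: 14/17
  1 → 2: 14/20
  2 → 3: 13/14
  2 → 0: 1/9
  3 → 4: 13/19
  4 → 5: 5/5
  4 → 7: 8/8
  5 → 6: 5/9
  6 → 7: 5/19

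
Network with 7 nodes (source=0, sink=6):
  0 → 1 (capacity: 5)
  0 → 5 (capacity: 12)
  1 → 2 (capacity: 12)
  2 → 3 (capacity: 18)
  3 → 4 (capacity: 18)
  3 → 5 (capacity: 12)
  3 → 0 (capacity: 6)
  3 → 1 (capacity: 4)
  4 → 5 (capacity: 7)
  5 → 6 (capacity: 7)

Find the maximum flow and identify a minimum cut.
Max flow = 7, Min cut edges: (5,6)

Maximum flow: 7
Minimum cut: (5,6)
Partition: S = [0, 1, 2, 3, 4, 5], T = [6]

Max-flow min-cut theorem verified: both equal 7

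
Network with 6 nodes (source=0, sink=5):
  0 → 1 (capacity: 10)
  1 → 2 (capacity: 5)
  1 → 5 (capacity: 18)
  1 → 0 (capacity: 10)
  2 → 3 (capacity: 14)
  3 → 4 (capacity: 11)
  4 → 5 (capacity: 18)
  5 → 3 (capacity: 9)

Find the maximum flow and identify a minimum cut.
Max flow = 10, Min cut edges: (0,1)

Maximum flow: 10
Minimum cut: (0,1)
Partition: S = [0], T = [1, 2, 3, 4, 5]

Max-flow min-cut theorem verified: both equal 10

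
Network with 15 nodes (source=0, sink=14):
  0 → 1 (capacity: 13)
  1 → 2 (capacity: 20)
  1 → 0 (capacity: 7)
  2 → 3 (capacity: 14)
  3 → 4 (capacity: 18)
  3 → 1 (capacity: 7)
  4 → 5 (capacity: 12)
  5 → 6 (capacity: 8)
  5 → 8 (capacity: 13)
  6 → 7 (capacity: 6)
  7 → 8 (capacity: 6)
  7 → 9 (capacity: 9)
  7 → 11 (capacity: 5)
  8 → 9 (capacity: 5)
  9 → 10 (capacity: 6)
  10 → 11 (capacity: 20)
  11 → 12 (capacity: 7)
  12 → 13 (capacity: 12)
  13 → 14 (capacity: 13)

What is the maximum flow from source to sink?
Maximum flow = 7

Max flow: 7

Flow assignment:
  0 → 1: 7/13
  1 → 2: 13/20
  2 → 3: 13/14
  3 → 4: 7/18
  3 → 1: 6/7
  4 → 5: 7/12
  5 → 6: 6/8
  5 → 8: 1/13
  6 → 7: 6/6
  7 → 9: 1/9
  7 → 11: 5/5
  8 → 9: 1/5
  9 → 10: 2/6
  10 → 11: 2/20
  11 → 12: 7/7
  12 → 13: 7/12
  13 → 14: 7/13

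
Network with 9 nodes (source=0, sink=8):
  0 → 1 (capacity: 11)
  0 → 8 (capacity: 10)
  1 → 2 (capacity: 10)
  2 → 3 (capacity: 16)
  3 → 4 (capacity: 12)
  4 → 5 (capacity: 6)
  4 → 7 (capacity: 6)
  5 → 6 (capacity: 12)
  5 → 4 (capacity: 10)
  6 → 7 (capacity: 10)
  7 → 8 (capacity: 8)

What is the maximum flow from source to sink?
Maximum flow = 18

Max flow: 18

Flow assignment:
  0 → 1: 8/11
  0 → 8: 10/10
  1 → 2: 8/10
  2 → 3: 8/16
  3 → 4: 8/12
  4 → 5: 4/6
  4 → 7: 4/6
  5 → 6: 4/12
  6 → 7: 4/10
  7 → 8: 8/8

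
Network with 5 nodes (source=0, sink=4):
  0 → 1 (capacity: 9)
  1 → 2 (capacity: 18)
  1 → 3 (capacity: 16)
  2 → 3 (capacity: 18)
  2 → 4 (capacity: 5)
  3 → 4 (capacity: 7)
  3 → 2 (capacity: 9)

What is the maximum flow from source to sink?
Maximum flow = 9

Max flow: 9

Flow assignment:
  0 → 1: 9/9
  1 → 2: 9/18
  2 → 3: 4/18
  2 → 4: 5/5
  3 → 4: 4/7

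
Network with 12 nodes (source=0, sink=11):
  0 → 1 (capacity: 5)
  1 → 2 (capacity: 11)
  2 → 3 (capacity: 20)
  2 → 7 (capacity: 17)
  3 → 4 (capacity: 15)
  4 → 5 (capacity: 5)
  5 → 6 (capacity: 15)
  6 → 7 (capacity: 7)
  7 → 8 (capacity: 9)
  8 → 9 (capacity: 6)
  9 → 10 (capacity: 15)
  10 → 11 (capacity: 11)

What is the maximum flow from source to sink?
Maximum flow = 5

Max flow: 5

Flow assignment:
  0 → 1: 5/5
  1 → 2: 5/11
  2 → 7: 5/17
  7 → 8: 5/9
  8 → 9: 5/6
  9 → 10: 5/15
  10 → 11: 5/11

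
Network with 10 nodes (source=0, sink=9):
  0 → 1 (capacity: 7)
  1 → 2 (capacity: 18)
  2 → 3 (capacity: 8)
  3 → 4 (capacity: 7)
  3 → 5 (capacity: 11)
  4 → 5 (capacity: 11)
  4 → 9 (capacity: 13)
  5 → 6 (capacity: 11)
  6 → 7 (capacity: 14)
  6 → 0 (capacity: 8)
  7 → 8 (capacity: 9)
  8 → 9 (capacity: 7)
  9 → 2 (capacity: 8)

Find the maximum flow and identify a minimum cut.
Max flow = 7, Min cut edges: (0,1)

Maximum flow: 7
Minimum cut: (0,1)
Partition: S = [0], T = [1, 2, 3, 4, 5, 6, 7, 8, 9]

Max-flow min-cut theorem verified: both equal 7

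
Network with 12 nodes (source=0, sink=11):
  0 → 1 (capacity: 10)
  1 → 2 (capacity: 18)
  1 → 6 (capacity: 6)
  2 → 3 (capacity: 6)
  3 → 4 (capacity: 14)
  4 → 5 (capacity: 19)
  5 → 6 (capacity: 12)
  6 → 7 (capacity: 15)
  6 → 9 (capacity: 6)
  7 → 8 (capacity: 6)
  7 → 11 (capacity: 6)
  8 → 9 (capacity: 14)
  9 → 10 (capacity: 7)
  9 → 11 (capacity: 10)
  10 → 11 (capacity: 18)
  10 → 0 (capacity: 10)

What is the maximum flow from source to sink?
Maximum flow = 10

Max flow: 10

Flow assignment:
  0 → 1: 10/10
  1 → 2: 4/18
  1 → 6: 6/6
  2 → 3: 4/6
  3 → 4: 4/14
  4 → 5: 4/19
  5 → 6: 4/12
  6 → 7: 6/15
  6 → 9: 4/6
  7 → 11: 6/6
  9 → 11: 4/10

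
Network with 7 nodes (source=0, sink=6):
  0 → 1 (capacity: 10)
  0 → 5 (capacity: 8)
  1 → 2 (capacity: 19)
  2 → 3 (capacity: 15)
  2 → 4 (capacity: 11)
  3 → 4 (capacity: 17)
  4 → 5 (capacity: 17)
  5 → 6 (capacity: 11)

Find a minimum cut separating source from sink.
Min cut value = 11, edges: (5,6)

Min cut value: 11
Partition: S = [0, 1, 2, 3, 4, 5], T = [6]
Cut edges: (5,6)

By max-flow min-cut theorem, max flow = min cut = 11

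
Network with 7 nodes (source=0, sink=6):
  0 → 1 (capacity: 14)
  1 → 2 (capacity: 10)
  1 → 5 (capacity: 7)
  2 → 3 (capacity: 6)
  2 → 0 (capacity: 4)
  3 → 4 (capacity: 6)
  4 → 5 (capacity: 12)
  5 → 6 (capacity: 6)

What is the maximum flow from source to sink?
Maximum flow = 6

Max flow: 6

Flow assignment:
  0 → 1: 7/14
  1 → 2: 7/10
  2 → 3: 6/6
  2 → 0: 1/4
  3 → 4: 6/6
  4 → 5: 6/12
  5 → 6: 6/6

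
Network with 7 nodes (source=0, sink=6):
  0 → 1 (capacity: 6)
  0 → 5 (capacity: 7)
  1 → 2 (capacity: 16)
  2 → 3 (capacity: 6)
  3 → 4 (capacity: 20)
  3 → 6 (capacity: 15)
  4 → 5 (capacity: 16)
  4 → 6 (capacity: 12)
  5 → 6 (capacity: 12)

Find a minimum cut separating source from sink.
Min cut value = 13, edges: (0,5), (2,3)

Min cut value: 13
Partition: S = [0, 1, 2], T = [3, 4, 5, 6]
Cut edges: (0,5), (2,3)

By max-flow min-cut theorem, max flow = min cut = 13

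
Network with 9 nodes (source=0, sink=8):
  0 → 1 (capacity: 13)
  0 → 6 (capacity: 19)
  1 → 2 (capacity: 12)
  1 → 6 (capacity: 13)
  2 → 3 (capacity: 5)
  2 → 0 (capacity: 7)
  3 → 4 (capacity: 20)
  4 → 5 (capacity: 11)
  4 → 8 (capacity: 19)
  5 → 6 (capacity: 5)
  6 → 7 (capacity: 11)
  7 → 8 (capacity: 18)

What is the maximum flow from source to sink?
Maximum flow = 16

Max flow: 16

Flow assignment:
  0 → 1: 12/13
  0 → 6: 11/19
  1 → 2: 12/12
  2 → 3: 5/5
  2 → 0: 7/7
  3 → 4: 5/20
  4 → 8: 5/19
  6 → 7: 11/11
  7 → 8: 11/18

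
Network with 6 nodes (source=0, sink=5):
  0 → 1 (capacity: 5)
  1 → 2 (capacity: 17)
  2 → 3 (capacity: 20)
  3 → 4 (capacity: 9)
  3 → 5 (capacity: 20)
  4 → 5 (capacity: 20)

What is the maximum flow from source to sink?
Maximum flow = 5

Max flow: 5

Flow assignment:
  0 → 1: 5/5
  1 → 2: 5/17
  2 → 3: 5/20
  3 → 5: 5/20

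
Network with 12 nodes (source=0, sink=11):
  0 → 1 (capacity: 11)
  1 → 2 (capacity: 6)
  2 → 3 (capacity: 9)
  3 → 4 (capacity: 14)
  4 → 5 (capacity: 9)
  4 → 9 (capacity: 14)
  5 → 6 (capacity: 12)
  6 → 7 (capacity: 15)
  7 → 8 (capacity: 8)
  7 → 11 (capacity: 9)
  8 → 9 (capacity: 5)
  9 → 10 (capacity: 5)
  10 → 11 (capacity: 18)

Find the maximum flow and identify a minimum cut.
Max flow = 6, Min cut edges: (1,2)

Maximum flow: 6
Minimum cut: (1,2)
Partition: S = [0, 1], T = [2, 3, 4, 5, 6, 7, 8, 9, 10, 11]

Max-flow min-cut theorem verified: both equal 6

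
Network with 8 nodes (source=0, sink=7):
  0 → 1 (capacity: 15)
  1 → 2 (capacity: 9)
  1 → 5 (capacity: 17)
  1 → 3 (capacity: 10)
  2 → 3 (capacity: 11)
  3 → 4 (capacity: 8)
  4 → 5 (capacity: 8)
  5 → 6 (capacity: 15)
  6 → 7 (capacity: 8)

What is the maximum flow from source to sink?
Maximum flow = 8

Max flow: 8

Flow assignment:
  0 → 1: 8/15
  1 → 5: 8/17
  5 → 6: 8/15
  6 → 7: 8/8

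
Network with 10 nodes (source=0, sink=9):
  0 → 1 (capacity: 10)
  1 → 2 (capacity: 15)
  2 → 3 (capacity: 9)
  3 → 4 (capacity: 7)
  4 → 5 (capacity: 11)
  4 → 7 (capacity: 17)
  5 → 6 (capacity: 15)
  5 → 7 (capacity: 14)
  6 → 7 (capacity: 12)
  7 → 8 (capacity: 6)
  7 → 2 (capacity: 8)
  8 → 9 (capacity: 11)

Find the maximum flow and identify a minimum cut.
Max flow = 6, Min cut edges: (7,8)

Maximum flow: 6
Minimum cut: (7,8)
Partition: S = [0, 1, 2, 3, 4, 5, 6, 7], T = [8, 9]

Max-flow min-cut theorem verified: both equal 6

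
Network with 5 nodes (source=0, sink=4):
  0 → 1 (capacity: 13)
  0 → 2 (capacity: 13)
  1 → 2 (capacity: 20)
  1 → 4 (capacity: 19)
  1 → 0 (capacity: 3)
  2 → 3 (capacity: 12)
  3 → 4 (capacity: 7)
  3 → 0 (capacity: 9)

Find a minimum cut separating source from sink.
Min cut value = 20, edges: (0,1), (3,4)

Min cut value: 20
Partition: S = [0, 2, 3], T = [1, 4]
Cut edges: (0,1), (3,4)

By max-flow min-cut theorem, max flow = min cut = 20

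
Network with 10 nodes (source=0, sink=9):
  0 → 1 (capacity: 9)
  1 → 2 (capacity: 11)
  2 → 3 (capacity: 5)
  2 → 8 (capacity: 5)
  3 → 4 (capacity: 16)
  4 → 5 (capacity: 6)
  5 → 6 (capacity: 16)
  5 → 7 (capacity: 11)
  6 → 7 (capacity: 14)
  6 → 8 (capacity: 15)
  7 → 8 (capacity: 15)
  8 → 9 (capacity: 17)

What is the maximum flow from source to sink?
Maximum flow = 9

Max flow: 9

Flow assignment:
  0 → 1: 9/9
  1 → 2: 9/11
  2 → 3: 4/5
  2 → 8: 5/5
  3 → 4: 4/16
  4 → 5: 4/6
  5 → 6: 4/16
  6 → 8: 4/15
  8 → 9: 9/17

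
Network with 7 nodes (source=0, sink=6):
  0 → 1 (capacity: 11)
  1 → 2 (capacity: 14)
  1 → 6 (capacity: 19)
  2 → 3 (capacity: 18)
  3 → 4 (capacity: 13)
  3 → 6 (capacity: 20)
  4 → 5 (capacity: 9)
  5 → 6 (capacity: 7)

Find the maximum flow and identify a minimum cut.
Max flow = 11, Min cut edges: (0,1)

Maximum flow: 11
Minimum cut: (0,1)
Partition: S = [0], T = [1, 2, 3, 4, 5, 6]

Max-flow min-cut theorem verified: both equal 11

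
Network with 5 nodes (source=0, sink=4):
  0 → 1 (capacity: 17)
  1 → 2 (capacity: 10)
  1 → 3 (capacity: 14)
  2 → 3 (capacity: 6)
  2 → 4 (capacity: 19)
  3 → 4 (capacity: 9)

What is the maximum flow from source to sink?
Maximum flow = 17

Max flow: 17

Flow assignment:
  0 → 1: 17/17
  1 → 2: 10/10
  1 → 3: 7/14
  2 → 4: 10/19
  3 → 4: 7/9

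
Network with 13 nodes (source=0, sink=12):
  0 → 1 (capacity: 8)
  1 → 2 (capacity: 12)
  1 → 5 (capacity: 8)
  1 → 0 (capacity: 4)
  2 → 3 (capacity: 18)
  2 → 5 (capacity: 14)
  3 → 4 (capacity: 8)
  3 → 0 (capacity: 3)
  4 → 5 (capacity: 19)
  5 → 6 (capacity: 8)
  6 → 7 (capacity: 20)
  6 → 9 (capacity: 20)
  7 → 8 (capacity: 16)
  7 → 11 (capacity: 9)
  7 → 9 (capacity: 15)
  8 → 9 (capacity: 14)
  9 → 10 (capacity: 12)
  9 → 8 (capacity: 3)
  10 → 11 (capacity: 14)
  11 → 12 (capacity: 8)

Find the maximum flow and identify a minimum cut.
Max flow = 8, Min cut edges: (11,12)

Maximum flow: 8
Minimum cut: (11,12)
Partition: S = [0, 1, 2, 3, 4, 5, 6, 7, 8, 9, 10, 11], T = [12]

Max-flow min-cut theorem verified: both equal 8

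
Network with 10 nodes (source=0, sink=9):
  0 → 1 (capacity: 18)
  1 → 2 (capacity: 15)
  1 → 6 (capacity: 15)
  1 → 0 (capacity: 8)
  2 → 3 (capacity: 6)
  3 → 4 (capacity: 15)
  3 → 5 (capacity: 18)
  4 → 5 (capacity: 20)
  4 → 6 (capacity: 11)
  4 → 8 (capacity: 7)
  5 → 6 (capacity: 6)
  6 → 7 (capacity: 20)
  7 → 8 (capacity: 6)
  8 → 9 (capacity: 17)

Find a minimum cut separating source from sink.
Min cut value = 12, edges: (2,3), (7,8)

Min cut value: 12
Partition: S = [0, 1, 2, 5, 6, 7], T = [3, 4, 8, 9]
Cut edges: (2,3), (7,8)

By max-flow min-cut theorem, max flow = min cut = 12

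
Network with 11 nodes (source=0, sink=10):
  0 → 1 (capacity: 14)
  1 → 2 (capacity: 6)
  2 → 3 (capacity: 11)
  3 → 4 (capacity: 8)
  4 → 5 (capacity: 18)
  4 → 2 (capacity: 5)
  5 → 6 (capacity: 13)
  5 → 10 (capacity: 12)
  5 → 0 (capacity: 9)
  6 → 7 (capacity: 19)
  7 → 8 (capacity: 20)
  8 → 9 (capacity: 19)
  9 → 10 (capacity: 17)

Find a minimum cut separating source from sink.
Min cut value = 6, edges: (1,2)

Min cut value: 6
Partition: S = [0, 1], T = [2, 3, 4, 5, 6, 7, 8, 9, 10]
Cut edges: (1,2)

By max-flow min-cut theorem, max flow = min cut = 6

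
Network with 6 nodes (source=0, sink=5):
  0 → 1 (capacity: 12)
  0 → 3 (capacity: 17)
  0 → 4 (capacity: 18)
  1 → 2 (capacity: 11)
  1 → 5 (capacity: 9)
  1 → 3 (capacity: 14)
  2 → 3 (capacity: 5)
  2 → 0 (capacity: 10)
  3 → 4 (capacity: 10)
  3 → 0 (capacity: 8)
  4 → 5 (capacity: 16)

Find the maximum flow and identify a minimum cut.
Max flow = 25, Min cut edges: (1,5), (4,5)

Maximum flow: 25
Minimum cut: (1,5), (4,5)
Partition: S = [0, 1, 2, 3, 4], T = [5]

Max-flow min-cut theorem verified: both equal 25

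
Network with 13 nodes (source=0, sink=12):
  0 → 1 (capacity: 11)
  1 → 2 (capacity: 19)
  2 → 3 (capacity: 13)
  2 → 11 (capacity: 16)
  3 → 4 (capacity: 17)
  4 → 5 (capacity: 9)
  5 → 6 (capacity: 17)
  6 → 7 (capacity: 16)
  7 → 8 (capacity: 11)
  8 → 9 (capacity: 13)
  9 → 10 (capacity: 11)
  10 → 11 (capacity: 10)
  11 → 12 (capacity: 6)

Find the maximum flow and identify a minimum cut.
Max flow = 6, Min cut edges: (11,12)

Maximum flow: 6
Minimum cut: (11,12)
Partition: S = [0, 1, 2, 3, 4, 5, 6, 7, 8, 9, 10, 11], T = [12]

Max-flow min-cut theorem verified: both equal 6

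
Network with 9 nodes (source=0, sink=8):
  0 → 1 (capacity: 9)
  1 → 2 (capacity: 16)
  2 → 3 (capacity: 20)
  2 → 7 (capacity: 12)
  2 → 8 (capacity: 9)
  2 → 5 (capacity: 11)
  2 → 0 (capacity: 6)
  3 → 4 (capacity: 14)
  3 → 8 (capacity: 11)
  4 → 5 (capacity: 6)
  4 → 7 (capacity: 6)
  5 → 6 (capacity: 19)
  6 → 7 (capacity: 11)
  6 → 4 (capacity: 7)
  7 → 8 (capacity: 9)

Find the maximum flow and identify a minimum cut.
Max flow = 9, Min cut edges: (0,1)

Maximum flow: 9
Minimum cut: (0,1)
Partition: S = [0], T = [1, 2, 3, 4, 5, 6, 7, 8]

Max-flow min-cut theorem verified: both equal 9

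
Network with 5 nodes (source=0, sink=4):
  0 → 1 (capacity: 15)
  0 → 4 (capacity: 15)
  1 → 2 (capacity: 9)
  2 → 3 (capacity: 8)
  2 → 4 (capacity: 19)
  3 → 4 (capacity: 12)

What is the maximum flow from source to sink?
Maximum flow = 24

Max flow: 24

Flow assignment:
  0 → 1: 9/15
  0 → 4: 15/15
  1 → 2: 9/9
  2 → 4: 9/19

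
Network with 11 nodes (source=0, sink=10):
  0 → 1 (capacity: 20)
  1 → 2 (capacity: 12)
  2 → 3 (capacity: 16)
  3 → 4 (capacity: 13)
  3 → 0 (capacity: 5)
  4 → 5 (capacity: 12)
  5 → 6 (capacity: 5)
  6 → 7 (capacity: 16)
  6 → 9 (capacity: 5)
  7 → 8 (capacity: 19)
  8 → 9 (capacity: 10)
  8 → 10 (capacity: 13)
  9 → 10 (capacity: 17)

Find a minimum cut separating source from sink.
Min cut value = 5, edges: (5,6)

Min cut value: 5
Partition: S = [0, 1, 2, 3, 4, 5], T = [6, 7, 8, 9, 10]
Cut edges: (5,6)

By max-flow min-cut theorem, max flow = min cut = 5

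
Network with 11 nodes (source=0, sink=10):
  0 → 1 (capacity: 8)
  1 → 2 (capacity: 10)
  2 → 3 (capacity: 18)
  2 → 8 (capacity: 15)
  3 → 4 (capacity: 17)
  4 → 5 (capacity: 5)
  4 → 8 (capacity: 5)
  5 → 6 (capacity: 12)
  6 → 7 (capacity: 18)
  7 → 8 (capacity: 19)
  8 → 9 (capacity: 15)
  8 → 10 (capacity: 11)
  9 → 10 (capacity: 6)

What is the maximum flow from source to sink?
Maximum flow = 8

Max flow: 8

Flow assignment:
  0 → 1: 8/8
  1 → 2: 8/10
  2 → 8: 8/15
  8 → 10: 8/11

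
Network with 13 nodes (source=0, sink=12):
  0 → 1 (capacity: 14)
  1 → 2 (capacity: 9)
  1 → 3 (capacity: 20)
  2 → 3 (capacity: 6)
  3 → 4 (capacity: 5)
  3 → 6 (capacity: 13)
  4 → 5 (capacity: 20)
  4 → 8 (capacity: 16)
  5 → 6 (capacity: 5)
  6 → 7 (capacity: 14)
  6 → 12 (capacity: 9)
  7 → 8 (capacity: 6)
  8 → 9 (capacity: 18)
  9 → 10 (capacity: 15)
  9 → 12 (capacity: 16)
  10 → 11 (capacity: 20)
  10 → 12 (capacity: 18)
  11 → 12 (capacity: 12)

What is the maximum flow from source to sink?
Maximum flow = 14

Max flow: 14

Flow assignment:
  0 → 1: 14/14
  1 → 3: 14/20
  3 → 4: 1/5
  3 → 6: 13/13
  4 → 8: 1/16
  6 → 7: 4/14
  6 → 12: 9/9
  7 → 8: 4/6
  8 → 9: 5/18
  9 → 12: 5/16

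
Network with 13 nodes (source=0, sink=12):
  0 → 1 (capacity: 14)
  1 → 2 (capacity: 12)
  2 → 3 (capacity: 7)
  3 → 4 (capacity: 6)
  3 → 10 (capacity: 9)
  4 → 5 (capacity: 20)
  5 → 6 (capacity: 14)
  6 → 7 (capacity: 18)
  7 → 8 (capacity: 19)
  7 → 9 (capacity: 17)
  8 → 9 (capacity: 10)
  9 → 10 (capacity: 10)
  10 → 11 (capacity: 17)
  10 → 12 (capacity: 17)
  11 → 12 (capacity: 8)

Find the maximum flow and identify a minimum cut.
Max flow = 7, Min cut edges: (2,3)

Maximum flow: 7
Minimum cut: (2,3)
Partition: S = [0, 1, 2], T = [3, 4, 5, 6, 7, 8, 9, 10, 11, 12]

Max-flow min-cut theorem verified: both equal 7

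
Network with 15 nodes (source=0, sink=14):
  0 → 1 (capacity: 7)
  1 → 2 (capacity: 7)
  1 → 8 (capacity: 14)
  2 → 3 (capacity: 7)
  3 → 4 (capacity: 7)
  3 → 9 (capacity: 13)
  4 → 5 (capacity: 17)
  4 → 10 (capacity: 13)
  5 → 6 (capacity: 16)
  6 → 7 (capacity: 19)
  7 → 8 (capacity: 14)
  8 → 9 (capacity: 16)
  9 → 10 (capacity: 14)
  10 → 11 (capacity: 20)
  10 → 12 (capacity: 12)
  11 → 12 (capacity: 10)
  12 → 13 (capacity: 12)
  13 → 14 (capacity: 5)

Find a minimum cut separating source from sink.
Min cut value = 5, edges: (13,14)

Min cut value: 5
Partition: S = [0, 1, 2, 3, 4, 5, 6, 7, 8, 9, 10, 11, 12, 13], T = [14]
Cut edges: (13,14)

By max-flow min-cut theorem, max flow = min cut = 5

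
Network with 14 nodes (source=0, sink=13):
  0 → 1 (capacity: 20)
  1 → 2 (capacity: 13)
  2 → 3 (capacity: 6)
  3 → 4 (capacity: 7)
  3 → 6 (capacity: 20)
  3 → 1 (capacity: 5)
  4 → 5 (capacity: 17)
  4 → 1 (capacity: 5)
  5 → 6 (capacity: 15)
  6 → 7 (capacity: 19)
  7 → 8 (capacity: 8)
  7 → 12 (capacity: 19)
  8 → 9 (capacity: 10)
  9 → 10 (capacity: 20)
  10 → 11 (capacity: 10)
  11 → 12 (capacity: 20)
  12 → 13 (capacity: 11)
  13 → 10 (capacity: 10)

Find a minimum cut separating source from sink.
Min cut value = 6, edges: (2,3)

Min cut value: 6
Partition: S = [0, 1, 2], T = [3, 4, 5, 6, 7, 8, 9, 10, 11, 12, 13]
Cut edges: (2,3)

By max-flow min-cut theorem, max flow = min cut = 6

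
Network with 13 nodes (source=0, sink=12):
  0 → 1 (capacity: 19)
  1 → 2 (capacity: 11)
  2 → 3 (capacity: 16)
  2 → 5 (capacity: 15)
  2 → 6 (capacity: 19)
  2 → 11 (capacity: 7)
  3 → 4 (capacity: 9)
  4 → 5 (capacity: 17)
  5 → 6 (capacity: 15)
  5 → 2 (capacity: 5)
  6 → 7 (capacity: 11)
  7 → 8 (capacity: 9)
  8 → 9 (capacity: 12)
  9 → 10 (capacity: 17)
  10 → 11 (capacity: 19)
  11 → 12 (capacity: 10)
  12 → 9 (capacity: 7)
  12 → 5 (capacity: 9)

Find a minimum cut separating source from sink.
Min cut value = 10, edges: (11,12)

Min cut value: 10
Partition: S = [0, 1, 2, 3, 4, 5, 6, 7, 8, 9, 10, 11], T = [12]
Cut edges: (11,12)

By max-flow min-cut theorem, max flow = min cut = 10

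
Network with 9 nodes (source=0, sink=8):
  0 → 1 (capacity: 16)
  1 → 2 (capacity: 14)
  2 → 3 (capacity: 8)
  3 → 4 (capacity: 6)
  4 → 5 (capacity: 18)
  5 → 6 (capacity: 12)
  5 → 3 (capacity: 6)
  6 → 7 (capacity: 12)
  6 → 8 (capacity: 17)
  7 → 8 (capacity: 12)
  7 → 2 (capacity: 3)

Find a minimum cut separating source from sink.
Min cut value = 6, edges: (3,4)

Min cut value: 6
Partition: S = [0, 1, 2, 3], T = [4, 5, 6, 7, 8]
Cut edges: (3,4)

By max-flow min-cut theorem, max flow = min cut = 6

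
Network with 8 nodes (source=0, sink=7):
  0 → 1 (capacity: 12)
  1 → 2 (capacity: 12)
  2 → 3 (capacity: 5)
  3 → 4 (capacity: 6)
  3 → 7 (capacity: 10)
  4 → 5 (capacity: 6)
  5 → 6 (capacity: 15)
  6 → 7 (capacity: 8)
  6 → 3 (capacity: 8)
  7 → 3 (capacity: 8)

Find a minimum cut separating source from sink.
Min cut value = 5, edges: (2,3)

Min cut value: 5
Partition: S = [0, 1, 2], T = [3, 4, 5, 6, 7]
Cut edges: (2,3)

By max-flow min-cut theorem, max flow = min cut = 5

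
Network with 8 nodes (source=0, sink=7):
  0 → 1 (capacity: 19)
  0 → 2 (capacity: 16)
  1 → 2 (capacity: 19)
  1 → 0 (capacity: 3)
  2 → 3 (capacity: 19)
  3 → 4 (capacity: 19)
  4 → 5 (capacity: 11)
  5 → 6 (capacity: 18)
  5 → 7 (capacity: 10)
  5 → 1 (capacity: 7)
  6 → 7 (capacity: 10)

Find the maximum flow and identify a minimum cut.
Max flow = 11, Min cut edges: (4,5)

Maximum flow: 11
Minimum cut: (4,5)
Partition: S = [0, 1, 2, 3, 4], T = [5, 6, 7]

Max-flow min-cut theorem verified: both equal 11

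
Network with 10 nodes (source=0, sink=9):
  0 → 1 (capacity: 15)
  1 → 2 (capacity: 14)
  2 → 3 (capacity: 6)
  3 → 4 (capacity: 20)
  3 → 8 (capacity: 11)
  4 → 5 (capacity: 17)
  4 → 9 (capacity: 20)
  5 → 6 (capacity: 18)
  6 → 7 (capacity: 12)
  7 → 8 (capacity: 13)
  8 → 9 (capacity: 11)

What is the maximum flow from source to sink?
Maximum flow = 6

Max flow: 6

Flow assignment:
  0 → 1: 6/15
  1 → 2: 6/14
  2 → 3: 6/6
  3 → 4: 6/20
  4 → 9: 6/20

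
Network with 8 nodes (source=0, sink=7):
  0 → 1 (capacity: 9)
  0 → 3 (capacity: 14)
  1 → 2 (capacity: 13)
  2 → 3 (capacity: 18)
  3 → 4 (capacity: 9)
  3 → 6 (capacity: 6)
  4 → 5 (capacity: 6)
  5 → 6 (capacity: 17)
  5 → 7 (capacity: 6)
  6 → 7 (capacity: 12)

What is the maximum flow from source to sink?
Maximum flow = 12

Max flow: 12

Flow assignment:
  0 → 1: 1/9
  0 → 3: 11/14
  1 → 2: 1/13
  2 → 3: 1/18
  3 → 4: 6/9
  3 → 6: 6/6
  4 → 5: 6/6
  5 → 7: 6/6
  6 → 7: 6/12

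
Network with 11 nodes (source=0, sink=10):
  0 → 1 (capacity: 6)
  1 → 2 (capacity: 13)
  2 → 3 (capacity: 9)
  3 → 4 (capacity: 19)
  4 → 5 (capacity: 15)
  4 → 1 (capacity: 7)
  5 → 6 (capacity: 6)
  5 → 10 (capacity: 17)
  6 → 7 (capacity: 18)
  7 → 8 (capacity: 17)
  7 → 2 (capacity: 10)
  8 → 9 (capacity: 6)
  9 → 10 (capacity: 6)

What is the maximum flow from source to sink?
Maximum flow = 6

Max flow: 6

Flow assignment:
  0 → 1: 6/6
  1 → 2: 6/13
  2 → 3: 6/9
  3 → 4: 6/19
  4 → 5: 6/15
  5 → 10: 6/17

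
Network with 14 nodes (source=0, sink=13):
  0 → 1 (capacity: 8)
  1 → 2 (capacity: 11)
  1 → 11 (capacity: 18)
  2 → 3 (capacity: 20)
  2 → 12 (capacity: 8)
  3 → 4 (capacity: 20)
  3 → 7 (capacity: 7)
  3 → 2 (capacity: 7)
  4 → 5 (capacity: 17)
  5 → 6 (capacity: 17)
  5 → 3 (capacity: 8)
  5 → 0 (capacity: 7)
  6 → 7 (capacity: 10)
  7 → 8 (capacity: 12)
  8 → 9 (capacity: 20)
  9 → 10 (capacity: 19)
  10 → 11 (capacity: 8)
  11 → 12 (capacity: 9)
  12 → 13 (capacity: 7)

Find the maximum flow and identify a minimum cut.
Max flow = 7, Min cut edges: (12,13)

Maximum flow: 7
Minimum cut: (12,13)
Partition: S = [0, 1, 2, 3, 4, 5, 6, 7, 8, 9, 10, 11, 12], T = [13]

Max-flow min-cut theorem verified: both equal 7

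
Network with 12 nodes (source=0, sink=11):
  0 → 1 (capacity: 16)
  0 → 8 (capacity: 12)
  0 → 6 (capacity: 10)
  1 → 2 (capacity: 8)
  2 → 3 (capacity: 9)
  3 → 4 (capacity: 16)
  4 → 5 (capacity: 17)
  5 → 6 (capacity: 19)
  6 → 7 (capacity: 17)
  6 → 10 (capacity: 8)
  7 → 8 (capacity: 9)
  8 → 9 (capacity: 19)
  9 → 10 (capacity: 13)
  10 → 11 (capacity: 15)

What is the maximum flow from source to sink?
Maximum flow = 15

Max flow: 15

Flow assignment:
  0 → 1: 8/16
  0 → 8: 4/12
  0 → 6: 3/10
  1 → 2: 8/8
  2 → 3: 8/9
  3 → 4: 8/16
  4 → 5: 8/17
  5 → 6: 8/19
  6 → 7: 9/17
  6 → 10: 2/8
  7 → 8: 9/9
  8 → 9: 13/19
  9 → 10: 13/13
  10 → 11: 15/15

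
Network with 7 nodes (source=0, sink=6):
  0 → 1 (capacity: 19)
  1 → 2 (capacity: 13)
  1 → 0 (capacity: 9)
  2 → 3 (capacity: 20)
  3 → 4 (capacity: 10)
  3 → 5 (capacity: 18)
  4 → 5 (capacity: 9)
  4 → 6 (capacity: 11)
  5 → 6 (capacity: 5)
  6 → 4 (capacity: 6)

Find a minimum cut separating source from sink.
Min cut value = 13, edges: (1,2)

Min cut value: 13
Partition: S = [0, 1], T = [2, 3, 4, 5, 6]
Cut edges: (1,2)

By max-flow min-cut theorem, max flow = min cut = 13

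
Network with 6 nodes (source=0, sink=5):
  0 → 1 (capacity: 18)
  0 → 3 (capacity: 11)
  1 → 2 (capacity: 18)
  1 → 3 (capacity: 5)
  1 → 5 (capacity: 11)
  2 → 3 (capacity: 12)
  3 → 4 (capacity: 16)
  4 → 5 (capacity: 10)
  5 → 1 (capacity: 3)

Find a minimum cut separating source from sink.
Min cut value = 21, edges: (1,5), (4,5)

Min cut value: 21
Partition: S = [0, 1, 2, 3, 4], T = [5]
Cut edges: (1,5), (4,5)

By max-flow min-cut theorem, max flow = min cut = 21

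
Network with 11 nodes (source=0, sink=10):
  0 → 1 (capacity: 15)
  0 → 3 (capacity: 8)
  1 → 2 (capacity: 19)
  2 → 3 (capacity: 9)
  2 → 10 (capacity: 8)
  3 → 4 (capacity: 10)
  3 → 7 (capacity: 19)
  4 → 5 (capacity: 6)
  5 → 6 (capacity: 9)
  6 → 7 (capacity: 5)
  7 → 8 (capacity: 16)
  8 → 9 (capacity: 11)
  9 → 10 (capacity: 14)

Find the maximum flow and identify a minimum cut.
Max flow = 19, Min cut edges: (2,10), (8,9)

Maximum flow: 19
Minimum cut: (2,10), (8,9)
Partition: S = [0, 1, 2, 3, 4, 5, 6, 7, 8], T = [9, 10]

Max-flow min-cut theorem verified: both equal 19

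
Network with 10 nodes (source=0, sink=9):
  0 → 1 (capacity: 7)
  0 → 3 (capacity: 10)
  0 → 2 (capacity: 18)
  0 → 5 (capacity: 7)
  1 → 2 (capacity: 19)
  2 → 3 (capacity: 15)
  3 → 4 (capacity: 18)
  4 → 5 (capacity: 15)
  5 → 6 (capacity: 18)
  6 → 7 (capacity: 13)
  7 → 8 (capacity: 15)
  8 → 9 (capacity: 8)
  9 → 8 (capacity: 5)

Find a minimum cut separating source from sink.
Min cut value = 8, edges: (8,9)

Min cut value: 8
Partition: S = [0, 1, 2, 3, 4, 5, 6, 7, 8], T = [9]
Cut edges: (8,9)

By max-flow min-cut theorem, max flow = min cut = 8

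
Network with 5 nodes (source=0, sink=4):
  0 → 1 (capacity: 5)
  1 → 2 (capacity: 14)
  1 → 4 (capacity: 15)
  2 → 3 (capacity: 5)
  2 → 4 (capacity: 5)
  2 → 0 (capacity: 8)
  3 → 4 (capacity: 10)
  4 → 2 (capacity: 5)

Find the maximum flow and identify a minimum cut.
Max flow = 5, Min cut edges: (0,1)

Maximum flow: 5
Minimum cut: (0,1)
Partition: S = [0], T = [1, 2, 3, 4]

Max-flow min-cut theorem verified: both equal 5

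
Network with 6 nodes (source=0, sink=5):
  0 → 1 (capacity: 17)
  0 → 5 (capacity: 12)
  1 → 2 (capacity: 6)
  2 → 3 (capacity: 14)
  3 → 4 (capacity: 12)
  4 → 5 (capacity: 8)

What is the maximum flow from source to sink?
Maximum flow = 18

Max flow: 18

Flow assignment:
  0 → 1: 6/17
  0 → 5: 12/12
  1 → 2: 6/6
  2 → 3: 6/14
  3 → 4: 6/12
  4 → 5: 6/8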